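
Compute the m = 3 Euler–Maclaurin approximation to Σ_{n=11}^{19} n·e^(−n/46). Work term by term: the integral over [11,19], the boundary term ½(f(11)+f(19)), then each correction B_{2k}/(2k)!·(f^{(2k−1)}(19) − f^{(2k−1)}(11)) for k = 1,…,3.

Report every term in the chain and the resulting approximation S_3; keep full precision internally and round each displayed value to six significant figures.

The integral term ∫_11^19 x·e^(−x/46) dx = 86.0483.
½[f(11) + f(19)] = ½[8.66043 + 12.5710] = 10.6157.
So far: 96.6641.
Order-1 term: 1/12 · (0.388350 − 0.599042) = -0.0175576.
After k=1: 96.6465.
Order-2 term: −1/720 · (0.000808893 − 0.00102725) = 3.03277e-07.
After k=2: 96.6465.
Order-3 term: 1/30240 · (6.77814e-07 − 8.37147e-07) = -5.26895e-12.

S_3 ≈ 96.6465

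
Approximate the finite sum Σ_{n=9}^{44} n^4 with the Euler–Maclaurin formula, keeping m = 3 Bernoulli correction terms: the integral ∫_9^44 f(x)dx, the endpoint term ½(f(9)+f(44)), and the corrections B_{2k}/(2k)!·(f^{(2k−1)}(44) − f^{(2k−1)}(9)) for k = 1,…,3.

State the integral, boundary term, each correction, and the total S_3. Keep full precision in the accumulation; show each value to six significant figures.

∫_9^44 x^4 dx evaluates to 3.29714e+07.
½[f(9) + f(44)] = ½[6561.00 + 3.74810e+06] = 1.87733e+06.
Running total after boundary: 3.48488e+07.
Order-1 term: 1/12 · (340736 − 2916.00) = 28151.7.
Partial sum through k=1: 3.48769e+07.
Order-2 term: −1/720 · (1056.00 − 216.000) = -1.16667.
Partial sum through k=2: 3.48769e+07.
Order-3 term: 1/30240 · (0.00000 − 0.00000) = 0.00000.

S_3 ≈ 3.48769e+07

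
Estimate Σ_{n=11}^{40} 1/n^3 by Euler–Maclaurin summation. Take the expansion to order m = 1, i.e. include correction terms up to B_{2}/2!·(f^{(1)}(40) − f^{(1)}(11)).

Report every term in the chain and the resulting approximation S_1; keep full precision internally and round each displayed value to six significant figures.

S_1 ≈ 0.00422018

∫_11^40 1/x^3 dx evaluates to 0.00381973.
½[f(11) + f(40)] = ½[0.000751315 + 1.56250e-05] = 0.000383470.
Running total after boundary: 0.00420320.
Correction k=1: B_{2}/2! · (f^{(1)}(40) − f^{(1)}(11)) = 1/12 · (-1.17187e-06 − (-0.000204904)) = 1.69777e-05.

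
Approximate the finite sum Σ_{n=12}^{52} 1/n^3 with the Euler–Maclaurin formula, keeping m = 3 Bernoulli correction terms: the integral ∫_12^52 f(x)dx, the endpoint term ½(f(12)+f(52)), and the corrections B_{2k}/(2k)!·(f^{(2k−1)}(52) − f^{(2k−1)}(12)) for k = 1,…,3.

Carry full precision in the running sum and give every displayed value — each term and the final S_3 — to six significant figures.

∫_12^52 1/x^3 dx evaluates to 0.00328731.
Endpoint term: (f(12) + f(52))/2 = (0.000578704 + 7.11197e-06)/2 = 0.000292908.
Integral + boundary = 0.00358022.
Order-1 term: 1/12 · (-4.10306e-07 − (-0.000144676)) = 1.20221e-05.
After k=1: 0.00359224.
Order-2 term: −1/720 · (-3.03481e-09 − (-2.00939e-05)) = -2.79039e-08.
After k=2: 0.00359221.
Order-3 term: 1/30240 · (-4.71383e-11 − (-5.86071e-06)) = 1.93805e-10.

S_3 ≈ 0.00359221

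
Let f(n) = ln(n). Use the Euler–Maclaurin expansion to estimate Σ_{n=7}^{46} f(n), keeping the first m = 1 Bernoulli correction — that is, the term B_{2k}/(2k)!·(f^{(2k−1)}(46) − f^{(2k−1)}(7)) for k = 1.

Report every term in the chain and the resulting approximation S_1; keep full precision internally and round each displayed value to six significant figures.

∫_7^46 ln(x) dx evaluates to 123.496.
½[f(7) + f(46)] = ½[1.94591 + 3.82864] = 2.88728.
Running total after boundary: 126.383.
Correction k=1: B_{2}/2! · (f^{(1)}(46) − f^{(1)}(7)) = 1/12 · (0.0217391 − 0.142857) = -0.0100932.

S_1 ≈ 126.373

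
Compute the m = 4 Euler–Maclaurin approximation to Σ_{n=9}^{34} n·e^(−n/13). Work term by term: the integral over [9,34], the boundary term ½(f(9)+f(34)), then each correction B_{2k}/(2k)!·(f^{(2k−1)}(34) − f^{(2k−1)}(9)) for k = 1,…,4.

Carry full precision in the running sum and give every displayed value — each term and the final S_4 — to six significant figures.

S_4 ≈ 101.904

Integral: ∫_9^34 x·e^(−x/13) dx = 98.4318.
Endpoint term: (f(9) + f(34))/2 = (4.50378 + 2.48675)/2 = 3.49526.
So far: 101.927.
Correction k=1: B_{2}/2! · (f^{(1)}(34) − f^{(1)}(9)) = 1/12 · (-0.118149 − 0.153975) = -0.0226770.
Partial sum through k=1: 101.904.
Correction k=2: B_{4}/4! · (f^{(3)}(34) − f^{(3)}(9)) = −1/720 · (0.000166453 − 0.00683323) = 9.25941e-06.
Partial sum through k=2: 101.904.
Correction k=3: B_{6}/6! · (f^{(5)}(34) − f^{(5)}(9)) = 1/30240 · (6.10658e-06 − 7.54755e-05) = -2.29395e-09.
Partial sum through k=3: 101.904.
Correction k=4: B_{8}/8! · (f^{(7)}(34) − f^{(7)}(9)) = −1/1209600 · (6.64392e-08 − 6.53951e-07) = 4.85707e-13.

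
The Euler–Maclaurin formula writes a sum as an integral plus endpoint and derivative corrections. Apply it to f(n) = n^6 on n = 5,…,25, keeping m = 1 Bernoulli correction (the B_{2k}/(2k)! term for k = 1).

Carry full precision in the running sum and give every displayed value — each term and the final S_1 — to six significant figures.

Integral: ∫_5^25 x^6 dx = 8.71920e+08.
Boundary: ½(f(5) + f(25)) = ½(15625.0 + 2.44141e+08) = 1.22078e+08.
Running total after boundary: 9.93998e+08.
Correction k=1: B_{2}/2! · (f^{(1)}(25) − f^{(1)}(5)) = 1/12 · (5.85938e+07 − 18750.0) = 4.88125e+06.

S_1 ≈ 9.98879e+08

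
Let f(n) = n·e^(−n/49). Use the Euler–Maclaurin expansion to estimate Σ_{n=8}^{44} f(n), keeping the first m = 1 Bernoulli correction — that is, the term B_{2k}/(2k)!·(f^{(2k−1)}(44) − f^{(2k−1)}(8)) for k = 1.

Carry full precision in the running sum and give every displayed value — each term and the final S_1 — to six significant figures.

S_1 ≈ 528.060

∫_8^44 x·e^(−x/49) dx evaluates to 515.756.
Endpoint term: (f(8) + f(44))/2 = (6.79493 + 17.9256)/2 = 12.3603.
Integral + boundary = 528.116.
k=1: B_{2}/(2)! × [f^{(1)}(44) − f^{(1)}(8)] = 1/12 × (0.0415715 − 0.710694) = -0.0557602.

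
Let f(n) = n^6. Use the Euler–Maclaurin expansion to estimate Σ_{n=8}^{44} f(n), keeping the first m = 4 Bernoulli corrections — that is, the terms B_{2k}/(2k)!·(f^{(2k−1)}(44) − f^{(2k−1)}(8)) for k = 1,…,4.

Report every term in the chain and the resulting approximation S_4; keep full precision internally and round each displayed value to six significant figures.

The integral term ∫_8^44 x^6 dx = 4.56108e+10.
Boundary: ½(f(8) + f(44)) = ½(262144 + 7.25631e+09) = 3.62829e+09.
Integral + boundary = 4.92391e+10.
k=1: B_{2}/(2)! × [f^{(1)}(44) − f^{(1)}(8)] = 1/12 × (9.89497e+08 − 196608) = 8.24417e+07.
After k=1: 4.93215e+10.
k=2: B_{4}/(4)! × [f^{(3)}(44) − f^{(3)}(8)] = −1/720 × (1.02221e+07 − 61440.0) = -14112.0.
After k=2: 4.93215e+10.
k=3: B_{6}/(6)! × [f^{(5)}(44) − f^{(5)}(8)] = 1/30240 × (31680.0 − 5760.00) = 0.857143.
After k=3: 4.93215e+10.
k=4: B_{8}/(8)! × [f^{(7)}(44) − f^{(7)}(8)] = −1/1209600 × (0.00000 − 0.00000) = 0.00000.

S_4 ≈ 4.93215e+10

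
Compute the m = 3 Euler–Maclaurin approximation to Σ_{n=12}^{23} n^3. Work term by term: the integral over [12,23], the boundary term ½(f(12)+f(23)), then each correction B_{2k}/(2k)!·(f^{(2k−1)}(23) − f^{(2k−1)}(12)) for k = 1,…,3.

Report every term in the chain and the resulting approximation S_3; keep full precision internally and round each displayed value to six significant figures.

Integral: ∫_12^23 x^3 dx = 64776.2.
Endpoint term: (f(12) + f(23))/2 = (1728.00 + 12167.0)/2 = 6947.50.
Integral + boundary = 71723.8.
k=1: B_{2}/(2)! × [f^{(1)}(23) − f^{(1)}(12)] = 1/12 × (1587.00 − 432.000) = 96.2500.
After k=1: 71820.0.
k=2: B_{4}/(4)! × [f^{(3)}(23) − f^{(3)}(12)] = −1/720 × (6.00000 − 6.00000) = 0.00000.
After k=2: 71820.0.
k=3: B_{6}/(6)! × [f^{(5)}(23) − f^{(5)}(12)] = 1/30240 × (0.00000 − 0.00000) = 0.00000.

S_3 ≈ 71820.0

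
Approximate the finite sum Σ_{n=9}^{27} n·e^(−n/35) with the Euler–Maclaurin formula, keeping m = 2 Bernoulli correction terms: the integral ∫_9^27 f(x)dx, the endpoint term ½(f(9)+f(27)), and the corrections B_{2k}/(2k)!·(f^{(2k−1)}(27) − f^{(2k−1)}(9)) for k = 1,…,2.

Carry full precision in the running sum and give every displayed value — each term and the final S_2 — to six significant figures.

S_2 ≈ 197.195

The integral term ∫_9^27 x·e^(−x/35) dx = 187.513.
Boundary: ½(f(9) + f(27)) = ½(6.95932 + 12.4835) = 9.72141.
So far: 197.234.
k=1: B_{2}/(2)! × [f^{(1)}(27) − f^{(1)}(9)] = 1/12 × (0.105680 − 0.574420) = -0.0390616.
Running total after k=1: 197.195.
k=2: B_{4}/(4)! × [f^{(3)}(27) − f^{(3)}(9)] = −1/720 × (0.000841130 − 0.00173138) = 1.23645e-06.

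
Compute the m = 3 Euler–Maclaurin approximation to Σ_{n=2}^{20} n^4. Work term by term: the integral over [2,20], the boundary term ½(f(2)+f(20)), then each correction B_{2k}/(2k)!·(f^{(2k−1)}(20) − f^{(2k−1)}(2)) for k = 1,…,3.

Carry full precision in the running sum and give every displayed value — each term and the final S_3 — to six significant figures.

S_3 ≈ 722665

The integral term ∫_2^20 x^4 dx = 639994.
Boundary: ½(f(2) + f(20)) = ½(16.0000 + 160000) = 80008.0.
Running total after boundary: 720002.
Correction k=1: B_{2}/2! · (f^{(1)}(20) − f^{(1)}(2)) = 1/12 · (32000.0 − 32.0000) = 2664.00.
Running total after k=1: 722666.
Correction k=2: B_{4}/4! · (f^{(3)}(20) − f^{(3)}(2)) = −1/720 · (480.000 − 48.0000) = -0.600000.
Running total after k=2: 722665.
Correction k=3: B_{6}/6! · (f^{(5)}(20) − f^{(5)}(2)) = 1/30240 · (0.00000 − 0.00000) = 0.00000.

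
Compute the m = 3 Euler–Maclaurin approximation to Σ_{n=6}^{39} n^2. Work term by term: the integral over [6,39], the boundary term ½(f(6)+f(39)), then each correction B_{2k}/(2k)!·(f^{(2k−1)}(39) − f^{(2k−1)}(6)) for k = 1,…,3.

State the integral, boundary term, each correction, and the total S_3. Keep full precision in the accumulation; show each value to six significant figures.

The integral term ∫_6^39 x^2 dx = 19701.0.
½[f(6) + f(39)] = ½[36.0000 + 1521.00] = 778.500.
Integral + boundary = 20479.5.
Order-1 term: 1/12 · (78.0000 − 12.0000) = 5.50000.
Partial sum through k=1: 20485.0.
Order-2 term: −1/720 · (0.00000 − 0.00000) = 0.00000.
Partial sum through k=2: 20485.0.
Order-3 term: 1/30240 · (0.00000 − 0.00000) = 0.00000.

S_3 ≈ 20485.0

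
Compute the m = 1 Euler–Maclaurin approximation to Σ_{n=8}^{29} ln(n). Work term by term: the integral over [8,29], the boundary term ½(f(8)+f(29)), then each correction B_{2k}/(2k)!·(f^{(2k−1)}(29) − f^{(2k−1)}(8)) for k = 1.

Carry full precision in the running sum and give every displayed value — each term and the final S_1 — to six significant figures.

S_1 ≈ 62.7319

Integral: ∫_8^29 ln(x) dx = 60.0160.
Endpoint term: (f(8) + f(29))/2 = (2.07944 + 3.36730)/2 = 2.72337.
Integral + boundary = 62.7394.
Order-1 term: 1/12 · (0.0344828 − 0.125000) = -0.00754310.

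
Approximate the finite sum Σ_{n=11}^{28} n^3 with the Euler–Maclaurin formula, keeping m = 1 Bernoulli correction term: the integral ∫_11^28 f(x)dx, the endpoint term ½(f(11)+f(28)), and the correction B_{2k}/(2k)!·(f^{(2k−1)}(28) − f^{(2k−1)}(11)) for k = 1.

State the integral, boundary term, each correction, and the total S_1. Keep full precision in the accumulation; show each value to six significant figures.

S_1 ≈ 161811

The integral term ∫_11^28 x^3 dx = 150004.
Boundary: ½(f(11) + f(28)) = ½(1331.00 + 21952.0) = 11641.5.
So far: 161645.
Order-1 term: 1/12 · (2352.00 − 363.000) = 165.750.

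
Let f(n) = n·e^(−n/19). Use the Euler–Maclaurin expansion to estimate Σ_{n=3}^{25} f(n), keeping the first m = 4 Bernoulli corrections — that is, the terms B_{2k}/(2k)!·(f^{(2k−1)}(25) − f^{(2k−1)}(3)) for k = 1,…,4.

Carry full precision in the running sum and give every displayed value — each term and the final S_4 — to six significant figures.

Integral: ∫_3^25 x·e^(−x/19) dx = 132.679.
Endpoint term: (f(3) + f(25))/2 = (2.56182 + 6.70656)/2 = 4.63419.
Integral + boundary = 137.314.
Correction k=1: B_{2}/2! · (f^{(1)}(25) − f^{(1)}(3)) = 1/12 · (-0.0847145 − 0.719107) = -0.0669851.
Running total after k=1: 137.247.
Correction k=2: B_{4}/4! · (f^{(3)}(25) − f^{(3)}(3)) = −1/720 · (0.00125155 − 0.00672295) = 7.59917e-06.
Running total after k=2: 137.247.
Correction k=3: B_{6}/6! · (f^{(5)}(25) − f^{(5)}(3)) = 1/30240 · (7.58385e-06 − 3.17283e-05) = -7.98428e-10.
Running total after k=3: 137.247.
Correction k=4: B_{8}/8! · (f^{(7)}(25) − f^{(7)}(3)) = −1/1209600 · (3.24122e-08 − 1.24192e-07) = 7.58766e-14.

S_4 ≈ 137.247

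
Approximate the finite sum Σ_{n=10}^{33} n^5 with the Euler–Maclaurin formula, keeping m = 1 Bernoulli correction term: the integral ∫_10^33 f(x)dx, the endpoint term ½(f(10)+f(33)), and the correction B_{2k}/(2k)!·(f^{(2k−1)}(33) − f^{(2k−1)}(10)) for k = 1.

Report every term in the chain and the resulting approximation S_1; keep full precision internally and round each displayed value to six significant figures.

S_1 ≈ 2.35186e+08

∫_10^33 x^5 dx evaluates to 2.15078e+08.
½[f(10) + f(33)] = ½[100000 + 3.91354e+07] = 1.96177e+07.
Running total after boundary: 2.34696e+08.
k=1: B_{2}/(2)! × [f^{(1)}(33) − f^{(1)}(10)] = 1/12 × (5.92960e+06 − 50000.0) = 489967.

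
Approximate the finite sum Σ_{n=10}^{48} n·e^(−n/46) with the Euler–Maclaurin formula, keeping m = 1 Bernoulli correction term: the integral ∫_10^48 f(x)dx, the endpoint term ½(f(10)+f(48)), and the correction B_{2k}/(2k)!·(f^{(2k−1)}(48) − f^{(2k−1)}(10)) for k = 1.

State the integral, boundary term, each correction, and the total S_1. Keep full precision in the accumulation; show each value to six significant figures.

S_1 ≈ 562.080

Integral: ∫_10^48 x·e^(−x/46) dx = 549.657.
Boundary: ½(f(10) + f(48)) = ½(8.04615 + 16.9069) = 12.4765.
Running total after boundary: 562.134.
Order-1 term: 1/12 · (-0.0153142 − 0.629699) = -0.0537511.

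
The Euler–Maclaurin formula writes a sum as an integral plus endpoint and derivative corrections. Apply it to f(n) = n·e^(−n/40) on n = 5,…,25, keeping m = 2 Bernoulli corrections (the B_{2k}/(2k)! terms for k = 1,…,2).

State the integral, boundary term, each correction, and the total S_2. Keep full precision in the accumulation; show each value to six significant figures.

Integral: ∫_5^25 x·e^(−x/40) dx = 196.815.
Boundary: ½(f(5) + f(25)) = ½(4.41248 + 13.3815) = 8.89701.
So far: 205.712.
Order-1 term: 1/12 · (0.200723 − 0.772185) = -0.0476218.
After k=1: 205.664.
Order-2 term: −1/720 · (0.000794529 − 0.00158574) = 1.09890e-06.

S_2 ≈ 205.664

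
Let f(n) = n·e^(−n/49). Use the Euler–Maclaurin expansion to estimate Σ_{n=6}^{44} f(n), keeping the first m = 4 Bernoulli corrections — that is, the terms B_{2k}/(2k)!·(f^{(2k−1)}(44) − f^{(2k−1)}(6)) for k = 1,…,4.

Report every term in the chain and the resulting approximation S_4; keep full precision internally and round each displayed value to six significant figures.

S_4 ≈ 539.437

The integral term ∫_6^44 x·e^(−x/49) dx = 527.881.
Boundary: ½(f(6) + f(44)) = ½(5.30851 + 17.9256) = 11.6171.
So far: 539.498.
Correction k=1: B_{2}/2! · (f^{(1)}(44) − f^{(1)}(6)) = 1/12 · (0.0415715 − 0.776414) = -0.0612369.
Partial sum through k=1: 539.437.
Correction k=2: B_{4}/4! · (f^{(3)}(44) − f^{(3)}(6)) = −1/720 · (0.000356673 − 0.00106036) = 9.77338e-07.
Partial sum through k=2: 539.437.
Correction k=3: B_{6}/6! · (f^{(5)}(44) − f^{(5)}(6)) = 1/30240 · (2.89892e-07 − 7.48581e-07) = -1.51683e-11.
Partial sum through k=3: 539.437.
Correction k=4: B_{8}/8! · (f^{(7)}(44) − f^{(7)}(6)) = −1/1209600 · (1.79606e-10 − 4.39621e-10) = 2.14960e-16.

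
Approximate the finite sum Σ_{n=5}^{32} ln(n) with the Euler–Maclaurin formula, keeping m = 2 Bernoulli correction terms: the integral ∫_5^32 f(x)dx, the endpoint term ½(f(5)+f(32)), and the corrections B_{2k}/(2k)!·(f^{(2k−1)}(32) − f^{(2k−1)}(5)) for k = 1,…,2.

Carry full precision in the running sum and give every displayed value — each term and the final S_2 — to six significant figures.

Integral: ∫_5^32 ln(x) dx = 75.8564.
Endpoint term: (f(5) + f(32))/2 = (1.60944 + 3.46574)/2 = 2.53759.
So far: 78.3939.
Correction k=1: B_{2}/2! · (f^{(1)}(32) − f^{(1)}(5)) = 1/12 · (0.0312500 − 0.200000) = -0.0140625.
Running total after k=1: 78.3799.
Correction k=2: B_{4}/4! · (f^{(3)}(32) − f^{(3)}(5)) = −1/720 · (6.10352e-05 − 0.0160000) = 2.21375e-05.

S_2 ≈ 78.3799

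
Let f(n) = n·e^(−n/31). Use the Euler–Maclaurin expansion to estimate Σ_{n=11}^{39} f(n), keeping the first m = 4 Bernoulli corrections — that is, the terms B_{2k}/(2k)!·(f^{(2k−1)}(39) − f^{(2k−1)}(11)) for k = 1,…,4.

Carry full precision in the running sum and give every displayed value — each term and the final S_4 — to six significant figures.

Integral: ∫_11^39 x·e^(−x/31) dx = 296.353.
Boundary: ½(f(11) + f(39)) = ½(7.71415 + 11.0839) = 9.39905.
Running total after boundary: 305.752.
k=1: B_{2}/(2)! × [f^{(1)}(39) − f^{(1)}(11)] = 1/12 × (-0.0733429 − 0.452443) = -0.0438155.
Running total after k=1: 305.709.
k=2: B_{4}/(4)! × [f^{(3)}(39) − f^{(3)}(11)] = −1/720 × (0.000515155 − 0.00193030) = 1.96548e-06.
Running total after k=2: 305.709.
k=3: B_{6}/(6)! × [f^{(5)}(39) − f^{(5)}(11)] = 1/30240 × (1.15154e-06 − 3.52736e-06) = -7.85654e-11.
Running total after k=3: 305.709.
k=4: B_{8}/(8)! × [f^{(7)}(39) − f^{(7)}(11)] = −1/1209600 × (1.83873e-09 − 5.25087e-09) = 2.82088e-15.

S_4 ≈ 305.709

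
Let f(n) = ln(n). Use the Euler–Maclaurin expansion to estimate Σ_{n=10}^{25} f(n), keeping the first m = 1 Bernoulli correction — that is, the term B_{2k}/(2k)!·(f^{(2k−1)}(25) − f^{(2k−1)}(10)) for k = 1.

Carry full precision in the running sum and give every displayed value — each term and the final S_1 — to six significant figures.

S_1 ≈ 45.2018

∫_10^25 ln(x) dx evaluates to 42.4460.
Endpoint term: (f(10) + f(25))/2 = (2.30259 + 3.21888)/2 = 2.76073.
So far: 45.2068.
Order-1 term: 1/12 · (0.0400000 − 0.100000) = -0.00500000.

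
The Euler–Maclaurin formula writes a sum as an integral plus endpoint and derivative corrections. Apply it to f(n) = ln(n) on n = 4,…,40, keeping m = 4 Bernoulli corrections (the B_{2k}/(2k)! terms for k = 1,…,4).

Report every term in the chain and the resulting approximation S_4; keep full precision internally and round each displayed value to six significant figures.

∫_4^40 ln(x) dx evaluates to 106.010.
½[f(4) + f(40)] = ½[1.38629 + 3.68888] = 2.53759.
So far: 108.548.
Correction k=1: B_{2}/2! · (f^{(1)}(40) − f^{(1)}(4)) = 1/12 · (0.0250000 − 0.250000) = -0.0187500.
Running total after k=1: 108.529.
Correction k=2: B_{4}/4! · (f^{(3)}(40) − f^{(3)}(4)) = −1/720 · (3.12500e-05 − 0.0312500) = 4.33594e-05.
Running total after k=2: 108.529.
Correction k=3: B_{6}/6! · (f^{(5)}(40) − f^{(5)}(4)) = 1/30240 · (2.34375e-07 − 0.0234375) = -7.75042e-07.
Running total after k=3: 108.529.
Correction k=4: B_{8}/8! · (f^{(7)}(40) − f^{(7)}(4)) = −1/1209600 · (4.39453e-09 − 0.0439453) = 3.63304e-08.

S_4 ≈ 108.529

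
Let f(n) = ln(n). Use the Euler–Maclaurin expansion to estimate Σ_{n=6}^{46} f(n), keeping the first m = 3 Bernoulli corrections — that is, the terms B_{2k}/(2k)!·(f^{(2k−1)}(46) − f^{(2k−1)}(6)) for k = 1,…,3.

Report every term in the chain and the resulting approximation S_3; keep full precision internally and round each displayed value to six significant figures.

S_3 ≈ 128.165

The integral term ∫_6^46 ln(x) dx = 125.367.
Endpoint term: (f(6) + f(46))/2 = (1.79176 + 3.82864)/2 = 2.81020.
Running total after boundary: 128.177.
Order-1 term: 1/12 · (0.0217391 − 0.166667) = -0.0120773.
Partial sum through k=1: 128.165.
Order-2 term: −1/720 · (2.05474e-05 − 0.00925926) = 1.28315e-05.
Partial sum through k=2: 128.165.
Order-3 term: 1/30240 · (1.16526e-07 − 0.00308642) = -1.02060e-07.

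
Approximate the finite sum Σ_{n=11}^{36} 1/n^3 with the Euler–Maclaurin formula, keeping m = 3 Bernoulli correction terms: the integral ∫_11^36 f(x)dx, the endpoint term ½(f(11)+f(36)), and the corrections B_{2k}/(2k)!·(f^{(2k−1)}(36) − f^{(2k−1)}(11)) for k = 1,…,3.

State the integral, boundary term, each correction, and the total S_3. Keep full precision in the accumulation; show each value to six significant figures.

∫_11^36 1/x^3 dx evaluates to 0.00374643.
Boundary: ½(f(11) + f(36)) = ½(0.000751315 + 2.14335e-05) = 0.000386374.
Integral + boundary = 0.00413280.
Order-1 term: 1/12 · (-1.78612e-06 − (-0.000204904)) = 1.69265e-05.
Partial sum through k=1: 0.00414973.
Order-2 term: −1/720 · (-2.75636e-08 − (-3.38684e-05)) = -4.70012e-08.
Partial sum through k=2: 0.00414968.
Order-3 term: 1/30240 · (-8.93265e-10 − (-1.17560e-05)) = 3.88727e-10.

S_3 ≈ 0.00414968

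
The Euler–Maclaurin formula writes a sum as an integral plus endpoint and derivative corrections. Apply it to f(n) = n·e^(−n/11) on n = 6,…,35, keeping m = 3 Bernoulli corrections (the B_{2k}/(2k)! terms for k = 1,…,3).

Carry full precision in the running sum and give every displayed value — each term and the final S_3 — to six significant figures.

∫_6^35 x·e^(−x/11) dx evaluates to 87.3770.
Boundary: ½(f(6) + f(35)) = ½(3.47747 + 1.45285) = 2.46516.
Integral + boundary = 89.8422.
Order-1 term: 1/12 · (-0.0905675 − 0.263445) = -0.0295010.
Running total after k=1: 89.8127.
Order-2 term: −1/720 · (-6.23743e-05 − 0.0117570) = 1.64158e-05.
Running total after k=2: 89.8127.
Order-3 term: 1/30240 · (5.15490e-06 − 0.000176338) = -5.66080e-09.

S_3 ≈ 89.8127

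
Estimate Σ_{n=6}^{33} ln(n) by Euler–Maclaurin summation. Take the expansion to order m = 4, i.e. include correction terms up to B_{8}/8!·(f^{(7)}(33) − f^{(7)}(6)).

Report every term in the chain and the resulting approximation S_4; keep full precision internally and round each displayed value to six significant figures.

The integral term ∫_6^33 ln(x) dx = 77.6342.
½[f(6) + f(33)] = ½[1.79176 + 3.49651] = 2.64413.
Integral + boundary = 80.2783.
k=1: B_{2}/(2)! × [f^{(1)}(33) − f^{(1)}(6)] = 1/12 × (0.0303030 − 0.166667) = -0.0113636.
After k=1: 80.2670.
k=2: B_{4}/(4)! × [f^{(3)}(33) − f^{(3)}(6)] = −1/720 × (5.56529e-05 − 0.00925926) = 1.27828e-05.
After k=2: 80.2670.
k=3: B_{6}/(6)! × [f^{(5)}(33) − f^{(5)}(6)] = 1/30240 × (6.13256e-07 − 0.00308642) = -1.02044e-07.
After k=3: 80.2670.
k=4: B_{8}/(8)! × [f^{(7)}(33) − f^{(7)}(6)] = −1/1209600 × (1.68941e-08 − 0.00257202) = 2.12632e-09.

S_4 ≈ 80.2670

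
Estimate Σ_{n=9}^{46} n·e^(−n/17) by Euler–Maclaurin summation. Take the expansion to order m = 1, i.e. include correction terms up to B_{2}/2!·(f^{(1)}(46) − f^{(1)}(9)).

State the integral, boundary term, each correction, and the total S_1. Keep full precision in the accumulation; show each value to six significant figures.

S_1 ≈ 192.916

∫_9^46 x·e^(−x/17) dx evaluates to 188.762.
Endpoint term: (f(9) + f(46))/2 = (5.30056 + 3.07332)/2 = 4.18694.
Integral + boundary = 192.948.
Order-1 term: 1/12 · (-0.113972 − 0.277154) = -0.0325938.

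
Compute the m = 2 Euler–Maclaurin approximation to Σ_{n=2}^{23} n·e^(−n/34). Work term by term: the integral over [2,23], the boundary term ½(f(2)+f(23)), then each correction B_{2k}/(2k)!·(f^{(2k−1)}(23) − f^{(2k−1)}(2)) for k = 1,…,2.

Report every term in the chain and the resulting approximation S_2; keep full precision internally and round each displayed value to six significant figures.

The integral term ∫_2^23 x·e^(−x/34) dx = 168.782.
½[f(2) + f(23)] = ½[1.88575 + 11.6934] = 6.78957.
Integral + boundary = 175.571.
k=1: B_{2}/(2)! × [f^{(1)}(23) − f^{(1)}(2)] = 1/12 × (0.164485 − 0.887410) = -0.0602438.
After k=1: 175.511.
k=2: B_{4}/(4)! × [f^{(3)}(23) − f^{(3)}(2)] = −1/720 × (0.00102189 − 0.00239892) = 1.91255e-06.

S_2 ≈ 175.511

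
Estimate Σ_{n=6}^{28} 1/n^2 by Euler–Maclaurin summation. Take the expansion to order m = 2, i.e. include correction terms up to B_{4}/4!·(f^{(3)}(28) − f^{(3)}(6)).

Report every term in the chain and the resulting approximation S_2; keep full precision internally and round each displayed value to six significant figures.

S_2 ≈ 0.146239

Integral: ∫_6^28 1/x^2 dx = 0.130952.
Endpoint term: (f(6) + f(28))/2 = (0.0277778 + 0.00127551)/2 = 0.0145266.
So far: 0.145479.
Correction k=1: B_{2}/2! · (f^{(1)}(28) − f^{(1)}(6)) = 1/12 · (-9.11079e-05 − (-0.00925926)) = 0.000764013.
Running total after k=1: 0.146243.
Correction k=2: B_{4}/4! · (f^{(3)}(28) − f^{(3)}(6)) = −1/720 · (-1.39451e-06 − (-0.00308642)) = -4.28476e-06.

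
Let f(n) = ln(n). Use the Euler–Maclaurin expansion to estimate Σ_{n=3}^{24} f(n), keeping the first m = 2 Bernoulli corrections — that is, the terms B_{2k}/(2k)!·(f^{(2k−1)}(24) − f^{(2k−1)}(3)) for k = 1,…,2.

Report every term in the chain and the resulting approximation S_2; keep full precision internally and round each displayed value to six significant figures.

Integral: ∫_3^24 ln(x) dx = 51.9775.
½[f(3) + f(24)] = ½[1.09861 + 3.17805] = 2.13833.
Integral + boundary = 54.1158.
Order-1 term: 1/12 · (0.0416667 − 0.333333) = -0.0243056.
After k=1: 54.0915.
Order-2 term: −1/720 · (0.000144676 − 0.0740741) = 0.000102680.

S_2 ≈ 54.0916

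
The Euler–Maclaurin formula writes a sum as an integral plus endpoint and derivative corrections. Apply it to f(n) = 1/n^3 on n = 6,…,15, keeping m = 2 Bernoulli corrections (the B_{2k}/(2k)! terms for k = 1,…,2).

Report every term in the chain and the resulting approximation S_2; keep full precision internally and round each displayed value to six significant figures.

Integral: ∫_6^15 1/x^3 dx = 0.0116667.
Boundary: ½(f(6) + f(15)) = ½(0.00462963 + 0.000296296) = 0.00246296.
Integral + boundary = 0.0141296.
Order-1 term: 1/12 · (-5.92593e-05 − (-0.00231481)) = 0.000187963.
Partial sum through k=1: 0.0143176.
Order-2 term: −1/720 · (-5.26749e-06 − (-0.00128601)) = -1.77881e-06.

S_2 ≈ 0.0143158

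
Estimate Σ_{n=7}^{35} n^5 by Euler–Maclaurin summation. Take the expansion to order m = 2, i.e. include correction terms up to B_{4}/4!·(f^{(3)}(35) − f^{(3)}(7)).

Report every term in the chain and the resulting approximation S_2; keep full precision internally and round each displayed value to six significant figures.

S_2 ≈ 3.33251e+08

∫_7^35 x^5 dx evaluates to 3.06358e+08.
½[f(7) + f(35)] = ½[16807.0 + 5.25219e+07] = 2.62693e+07.
So far: 3.32627e+08.
Order-1 term: 1/12 · (7.50312e+06 − 12005.0) = 624260.
After k=1: 3.33252e+08.
Order-2 term: −1/720 · (73500.0 − 2940.00) = -98.0000.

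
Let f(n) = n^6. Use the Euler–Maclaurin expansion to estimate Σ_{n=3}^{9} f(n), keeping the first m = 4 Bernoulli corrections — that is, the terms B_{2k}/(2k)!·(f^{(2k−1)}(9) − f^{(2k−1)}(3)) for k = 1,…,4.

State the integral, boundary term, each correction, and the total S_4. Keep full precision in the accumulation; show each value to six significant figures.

Integral: ∫_3^9 x^6 dx = 682969.
½[f(3) + f(9)] = ½[729.000 + 531441] = 266085.
Running total after boundary: 949054.
k=1: B_{2}/(2)! × [f^{(1)}(9) − f^{(1)}(3)] = 1/12 × (354294 − 1458.00) = 29403.0.
Partial sum through k=1: 978457.
k=2: B_{4}/(4)! × [f^{(3)}(9) − f^{(3)}(3)] = −1/720 × (87480.0 − 3240.00) = -117.000.
Partial sum through k=2: 978340.
k=3: B_{6}/(6)! × [f^{(5)}(9) − f^{(5)}(3)] = 1/30240 × (6480.00 − 2160.00) = 0.142857.
Partial sum through k=3: 978340.
k=4: B_{8}/(8)! × [f^{(7)}(9) − f^{(7)}(3)] = −1/1209600 × (0.00000 − 0.00000) = 0.00000.

S_4 ≈ 978340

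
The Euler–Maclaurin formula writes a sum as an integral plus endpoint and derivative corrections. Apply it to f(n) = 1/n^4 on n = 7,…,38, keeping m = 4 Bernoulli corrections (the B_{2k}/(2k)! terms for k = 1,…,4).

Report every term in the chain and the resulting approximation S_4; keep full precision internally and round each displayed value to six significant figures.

The integral term ∫_7^38 1/x^4 dx = 0.000965743.
Endpoint term: (f(7) + f(38))/2 = (0.000416493 + 4.79585e-07)/2 = 0.000208486.
Running total after boundary: 0.00117423.
k=1: B_{2}/(2)! × [f^{(1)}(38) − f^{(1)}(7)] = 1/12 × (-5.04826e-08 − (-0.000237996)) = 1.98288e-05.
Running total after k=1: 0.00119406.
k=2: B_{4}/(4)! × [f^{(3)}(38) − f^{(3)}(7)] = −1/720 × (-1.04881e-09 − (-0.000145712)) = -2.02376e-07.
Running total after k=2: 0.00119386.
k=3: B_{6}/(6)! × [f^{(5)}(38) − f^{(5)}(7)] = 1/30240 × (-4.06740e-11 − (-0.000166528)) = 5.50687e-09.
Running total after k=3: 0.00119386.
k=4: B_{8}/(8)! × [f^{(7)}(38) − f^{(7)}(7)] = −1/1209600 × (-2.53508e-12 − (-0.000305868)) = -2.52867e-10.

S_4 ≈ 0.00119386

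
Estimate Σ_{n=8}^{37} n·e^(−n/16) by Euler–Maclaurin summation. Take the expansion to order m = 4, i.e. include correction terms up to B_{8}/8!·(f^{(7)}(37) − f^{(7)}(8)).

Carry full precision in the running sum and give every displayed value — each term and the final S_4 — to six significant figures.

Integral: ∫_8^37 x·e^(−x/16) dx = 148.944.
Boundary: ½(f(8) + f(37)) = ½(4.85225 + 3.66350) = 4.25787.
Running total after boundary: 153.202.
Correction k=1: B_{2}/2! · (f^{(1)}(37) − f^{(1)}(8)) = 1/12 · (-0.129955 − 0.303265) = -0.0361017.
Partial sum through k=1: 153.166.
Correction k=2: B_{4}/4! · (f^{(3)}(37) − f^{(3)}(8)) = −1/720 · (0.000265905 − 0.00592315) = 7.85729e-06.
Partial sum through k=2: 153.166.
Correction k=3: B_{6}/6! · (f^{(5)}(37) − f^{(5)}(8)) = 1/30240 · (4.06034e-06 − 4.16472e-05) = -1.24295e-09.
Partial sum through k=3: 153.166.
Correction k=4: B_{8}/8! · (f^{(7)}(37) − f^{(7)}(8)) = −1/1209600 · (2.76640e-08 − 2.34988e-07) = 1.71399e-13.

S_4 ≈ 153.166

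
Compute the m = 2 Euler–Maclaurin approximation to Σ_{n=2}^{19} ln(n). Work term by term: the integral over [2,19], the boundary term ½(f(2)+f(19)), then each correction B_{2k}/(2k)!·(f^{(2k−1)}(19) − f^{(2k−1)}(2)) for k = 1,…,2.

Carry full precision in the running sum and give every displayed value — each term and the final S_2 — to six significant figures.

S_2 ≈ 39.3399

The integral term ∫_2^19 ln(x) dx = 37.5580.
½[f(2) + f(19)] = ½[0.693147 + 2.94444] = 1.81879.
So far: 39.3768.
k=1: B_{2}/(2)! × [f^{(1)}(19) − f^{(1)}(2)] = 1/12 × (0.0526316 − 0.500000) = -0.0372807.
Running total after k=1: 39.3396.
k=2: B_{4}/(4)! × [f^{(3)}(19) − f^{(3)}(2)] = −1/720 × (0.000291588 − 0.250000) = 0.000346817.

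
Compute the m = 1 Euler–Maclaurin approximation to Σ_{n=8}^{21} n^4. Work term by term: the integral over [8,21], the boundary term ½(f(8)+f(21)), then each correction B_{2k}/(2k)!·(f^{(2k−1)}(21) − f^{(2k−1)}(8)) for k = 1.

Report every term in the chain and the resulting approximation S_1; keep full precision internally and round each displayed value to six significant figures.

The integral term ∫_8^21 x^4 dx = 810267.
Endpoint term: (f(8) + f(21))/2 = (4096.00 + 194481)/2 = 99288.5.
So far: 909555.
Correction k=1: B_{2}/2! · (f^{(1)}(21) − f^{(1)}(8)) = 1/12 · (37044.0 − 2048.00) = 2916.33.

S_1 ≈ 912471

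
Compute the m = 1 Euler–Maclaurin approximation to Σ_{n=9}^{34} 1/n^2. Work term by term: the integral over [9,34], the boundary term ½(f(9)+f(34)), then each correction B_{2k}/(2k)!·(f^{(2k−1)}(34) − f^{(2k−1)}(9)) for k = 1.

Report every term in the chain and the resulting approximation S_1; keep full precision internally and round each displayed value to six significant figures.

∫_9^34 1/x^2 dx evaluates to 0.0816993.
½[f(9) + f(34)] = ½[0.0123457 + 0.000865052] = 0.00660537.
So far: 0.0883047.
Correction k=1: B_{2}/2! · (f^{(1)}(34) − f^{(1)}(9)) = 1/12 · (-5.08854e-05 − (-0.00274348)) = 0.000224383.

S_1 ≈ 0.0885291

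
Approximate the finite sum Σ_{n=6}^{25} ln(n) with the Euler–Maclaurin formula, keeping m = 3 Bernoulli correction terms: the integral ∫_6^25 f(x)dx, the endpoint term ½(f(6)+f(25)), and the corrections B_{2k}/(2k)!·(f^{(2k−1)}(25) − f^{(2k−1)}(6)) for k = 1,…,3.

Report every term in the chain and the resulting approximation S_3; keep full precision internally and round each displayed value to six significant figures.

S_3 ≈ 53.2161

∫_6^25 ln(x) dx evaluates to 50.7213.
½[f(6) + f(25)] = ½[1.79176 + 3.21888] = 2.50532.
So far: 53.2267.
Order-1 term: 1/12 · (0.0400000 − 0.166667) = -0.0105556.
After k=1: 53.2161.
Order-2 term: −1/720 · (0.000128000 − 0.00925926) = 1.26823e-05.
After k=2: 53.2161.
Order-3 term: 1/30240 · (2.45760e-06 − 0.00308642) = -1.01983e-07.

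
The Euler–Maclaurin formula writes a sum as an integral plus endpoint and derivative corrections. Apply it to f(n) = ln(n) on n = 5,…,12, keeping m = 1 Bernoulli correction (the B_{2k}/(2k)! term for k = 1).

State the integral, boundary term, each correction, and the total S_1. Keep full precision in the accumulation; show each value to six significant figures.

∫_5^12 ln(x) dx evaluates to 14.7717.
½[f(5) + f(12)] = ½[1.60944 + 2.48491] = 2.04717.
Integral + boundary = 16.8189.
Order-1 term: 1/12 · (0.0833333 − 0.200000) = -0.00972222.

S_1 ≈ 16.8091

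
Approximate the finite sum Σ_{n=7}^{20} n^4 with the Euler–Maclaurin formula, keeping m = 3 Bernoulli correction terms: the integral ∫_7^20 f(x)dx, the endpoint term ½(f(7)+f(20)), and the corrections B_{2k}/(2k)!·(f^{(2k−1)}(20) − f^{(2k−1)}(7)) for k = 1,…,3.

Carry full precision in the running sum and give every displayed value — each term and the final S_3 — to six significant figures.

S_3 ≈ 720391

Integral: ∫_7^20 x^4 dx = 636639.
Boundary: ½(f(7) + f(20)) = ½(2401.00 + 160000) = 81200.5.
Running total after boundary: 717839.
Correction k=1: B_{2}/2! · (f^{(1)}(20) − f^{(1)}(7)) = 1/12 · (32000.0 − 1372.00) = 2552.33.
After k=1: 720391.
Correction k=2: B_{4}/4! · (f^{(3)}(20) − f^{(3)}(7)) = −1/720 · (480.000 − 168.000) = -0.433333.
After k=2: 720391.
Correction k=3: B_{6}/6! · (f^{(5)}(20) − f^{(5)}(7)) = 1/30240 · (0.00000 − 0.00000) = 0.00000.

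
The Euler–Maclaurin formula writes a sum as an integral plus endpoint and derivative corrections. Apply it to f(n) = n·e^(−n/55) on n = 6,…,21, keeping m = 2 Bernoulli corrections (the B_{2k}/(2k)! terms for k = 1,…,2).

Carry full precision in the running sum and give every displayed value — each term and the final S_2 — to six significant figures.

The integral term ∫_6^21 x·e^(−x/55) dx = 154.909.
Boundary: ½(f(6) + f(21)) = ½(5.37989 + 14.3350) = 9.85745.
Running total after boundary: 164.766.
Order-1 term: 1/12 · (0.421983 − 0.798833) = -0.0314042.
Partial sum through k=1: 164.735.
Order-2 term: −1/720 · (0.000590817 − 0.000856903) = 3.69564e-07.

S_2 ≈ 164.735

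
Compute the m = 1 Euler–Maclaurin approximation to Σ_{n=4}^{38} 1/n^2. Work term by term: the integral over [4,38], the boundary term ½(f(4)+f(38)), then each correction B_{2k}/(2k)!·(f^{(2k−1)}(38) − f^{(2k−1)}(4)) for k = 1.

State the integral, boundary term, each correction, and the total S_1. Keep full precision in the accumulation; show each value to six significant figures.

S_1 ≈ 0.257882

∫_4^38 1/x^2 dx evaluates to 0.223684.
Endpoint term: (f(4) + f(38))/2 = (0.0625000 + 0.000692521)/2 = 0.0315963.
Running total after boundary: 0.255280.
Order-1 term: 1/12 · (-3.64485e-05 − (-0.0312500)) = 0.00260113.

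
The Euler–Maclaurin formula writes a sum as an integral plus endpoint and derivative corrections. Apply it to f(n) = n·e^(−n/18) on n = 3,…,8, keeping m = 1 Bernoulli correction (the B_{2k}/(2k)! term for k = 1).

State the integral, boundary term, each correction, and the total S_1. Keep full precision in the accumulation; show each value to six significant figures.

∫_3^8 x·e^(−x/18) dx evaluates to 19.8977.
½[f(3) + f(8)] = ½[2.53945 + 5.12944] = 3.83444.
Integral + boundary = 23.7321.
Order-1 term: 1/12 · (0.356211 − 0.705401) = -0.0290992.

S_1 ≈ 23.7030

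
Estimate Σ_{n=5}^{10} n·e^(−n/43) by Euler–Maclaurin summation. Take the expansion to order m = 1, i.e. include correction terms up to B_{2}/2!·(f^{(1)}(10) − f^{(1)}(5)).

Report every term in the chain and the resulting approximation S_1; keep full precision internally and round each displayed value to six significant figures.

The integral term ∫_5^10 x·e^(−x/43) dx = 31.3121.
Endpoint term: (f(5) + f(10))/2 = (4.45113 + 7.92504)/2 = 6.18809.
Running total after boundary: 37.5002.
k=1: B_{2}/(2)! × [f^{(1)}(10) − f^{(1)}(5)] = 1/12 × (0.608200 − 0.786712) = -0.0148760.

S_1 ≈ 37.4854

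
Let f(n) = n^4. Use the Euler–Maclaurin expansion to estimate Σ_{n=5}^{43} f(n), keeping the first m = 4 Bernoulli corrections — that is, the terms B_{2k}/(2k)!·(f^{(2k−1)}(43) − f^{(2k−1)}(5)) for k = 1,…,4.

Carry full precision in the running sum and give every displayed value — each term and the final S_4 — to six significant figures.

S_4 ≈ 3.11372e+07

The integral term ∫_5^43 x^4 dx = 2.94011e+07.
Endpoint term: (f(5) + f(43))/2 = (625.000 + 3.41880e+06)/2 = 1.70971e+06.
Running total after boundary: 3.11108e+07.
Order-1 term: 1/12 · (318028 − 500.000) = 26460.7.
Running total after k=1: 3.11372e+07.
Order-2 term: −1/720 · (1032.00 − 120.000) = -1.26667.
Running total after k=2: 3.11372e+07.
Order-3 term: 1/30240 · (0.00000 − 0.00000) = 0.00000.
Running total after k=3: 3.11372e+07.
Order-4 term: −1/1209600 · (0.00000 − 0.00000) = 0.00000.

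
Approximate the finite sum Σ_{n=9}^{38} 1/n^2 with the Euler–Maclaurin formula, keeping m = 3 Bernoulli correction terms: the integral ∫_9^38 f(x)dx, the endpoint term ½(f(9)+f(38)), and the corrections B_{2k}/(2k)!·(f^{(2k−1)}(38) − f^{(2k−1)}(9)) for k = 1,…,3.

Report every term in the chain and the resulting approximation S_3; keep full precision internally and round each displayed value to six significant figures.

S_3 ≈ 0.0915394

Integral: ∫_9^38 1/x^2 dx = 0.0847953.
½[f(9) + f(38)] = ½[0.0123457 + 0.000692521] = 0.00651910.
So far: 0.0913144.
Correction k=1: B_{2}/2! · (f^{(1)}(38) − f^{(1)}(9)) = 1/12 · (-3.64485e-05 − (-0.00274348)) = 0.000225586.
Partial sum through k=1: 0.0915400.
Correction k=2: B_{4}/4! · (f^{(3)}(38) − f^{(3)}(9)) = −1/720 · (-3.02896e-07 − (-0.000406442)) = -5.64082e-07.
Partial sum through k=2: 0.0915394.
Correction k=3: B_{6}/6! · (f^{(5)}(38) − f^{(5)}(9)) = 1/30240 · (-6.29285e-09 − (-0.000150534)) = 4.97777e-09.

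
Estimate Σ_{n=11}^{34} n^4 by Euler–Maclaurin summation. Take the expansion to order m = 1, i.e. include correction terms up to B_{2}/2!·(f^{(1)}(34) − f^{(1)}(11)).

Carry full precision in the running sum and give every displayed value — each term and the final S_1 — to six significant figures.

S_1 ≈ 9.74302e+06

∫_11^34 x^4 dx evaluates to 9.05487e+06.
Endpoint term: (f(11) + f(34))/2 = (14641.0 + 1.33634e+06)/2 = 675488.
Running total after boundary: 9.73036e+06.
k=1: B_{2}/(2)! × [f^{(1)}(34) − f^{(1)}(11)] = 1/12 × (157216 − 5324.00) = 12657.7.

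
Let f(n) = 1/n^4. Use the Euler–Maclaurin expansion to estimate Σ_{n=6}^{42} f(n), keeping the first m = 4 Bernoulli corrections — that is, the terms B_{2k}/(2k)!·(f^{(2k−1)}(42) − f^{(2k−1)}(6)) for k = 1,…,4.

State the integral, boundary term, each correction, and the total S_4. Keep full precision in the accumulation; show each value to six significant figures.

The integral term ∫_6^42 1/x^4 dx = 0.00153871.
Boundary: ½(f(6) + f(42)) = ½(0.000771605 + 3.21368e-07) = 0.000385963.
So far: 0.00192467.
k=1: B_{2}/(2)! × [f^{(1)}(42) − f^{(1)}(6)] = 1/12 × (-3.06065e-08 − (-0.000514403)) = 4.28644e-05.
Partial sum through k=1: 0.00196754.
k=2: B_{4}/(4)! × [f^{(3)}(42) − f^{(3)}(6)] = −1/720 × (-5.20519e-10 − (-0.000428669)) = -5.95373e-07.
Partial sum through k=2: 0.00196694.
k=3: B_{6}/(6)! × [f^{(5)}(42) − f^{(5)}(6)] = 1/30240 × (-1.65244e-11 − (-0.000666819)) = 2.20509e-08.
Partial sum through k=3: 0.00196696.
k=4: B_{8}/(8)! × [f^{(7)}(42) − f^{(7)}(6)] = −1/1209600 × (-8.43082e-13 − (-0.00166705)) = -1.37818e-09.

S_4 ≈ 0.00196696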